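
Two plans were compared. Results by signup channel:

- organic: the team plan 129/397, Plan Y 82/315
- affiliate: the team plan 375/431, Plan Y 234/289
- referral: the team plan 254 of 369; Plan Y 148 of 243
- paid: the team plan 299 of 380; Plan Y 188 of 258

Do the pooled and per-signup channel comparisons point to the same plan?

Organic: the team plan 129/397 = 32.5%, Plan Y 82/315 = 26.0% → the team plan
Affiliate: the team plan 375/431 = 87.0%, Plan Y 234/289 = 81.0% → the team plan
Referral: the team plan 254/369 = 68.8%, Plan Y 148/243 = 60.9% → the team plan
Paid: the team plan 299/380 = 78.7%, Plan Y 188/258 = 72.9% → the team plan
Overall: the team plan 1057/1577 = 67.0%, Plan Y 652/1105 = 59.0% → the team plan
The team plan wins overall and in every signup group — no reversal.

Yes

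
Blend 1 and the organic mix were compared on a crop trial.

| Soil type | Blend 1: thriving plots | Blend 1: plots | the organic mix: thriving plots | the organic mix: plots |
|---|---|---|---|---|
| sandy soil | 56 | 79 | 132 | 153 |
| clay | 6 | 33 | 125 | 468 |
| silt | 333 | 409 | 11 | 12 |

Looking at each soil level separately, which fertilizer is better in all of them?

the organic mix

Sandy soil: Blend 1 56/79 = 70.9%, the organic mix 132/153 = 86.3% → the organic mix
Clay: Blend 1 6/33 = 18.2%, the organic mix 125/468 = 26.7% → the organic mix
Silt: Blend 1 333/409 = 81.4%, the organic mix 11/12 = 91.7% → the organic mix
The organic mix has the higher rate in all 3 groups.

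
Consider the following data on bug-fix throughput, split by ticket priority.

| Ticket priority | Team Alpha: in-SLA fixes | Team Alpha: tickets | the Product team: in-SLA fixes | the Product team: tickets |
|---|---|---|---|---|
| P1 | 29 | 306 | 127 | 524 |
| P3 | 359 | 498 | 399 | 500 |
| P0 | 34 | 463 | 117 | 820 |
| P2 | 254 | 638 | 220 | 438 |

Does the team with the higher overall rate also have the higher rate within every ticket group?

Yes

P1: Team Alpha 29/306 = 9.5%, the Product team 127/524 = 24.2% → the Product team
P3: Team Alpha 359/498 = 72.1%, the Product team 399/500 = 79.8% → the Product team
P0: Team Alpha 34/463 = 7.3%, the Product team 117/820 = 14.3% → the Product team
P2: Team Alpha 254/638 = 39.8%, the Product team 220/438 = 50.2% → the Product team
Overall: Team Alpha 676/1905 = 35.5%, the Product team 863/2282 = 37.8% → the Product team
The Product team wins overall and in every ticket group — no reversal.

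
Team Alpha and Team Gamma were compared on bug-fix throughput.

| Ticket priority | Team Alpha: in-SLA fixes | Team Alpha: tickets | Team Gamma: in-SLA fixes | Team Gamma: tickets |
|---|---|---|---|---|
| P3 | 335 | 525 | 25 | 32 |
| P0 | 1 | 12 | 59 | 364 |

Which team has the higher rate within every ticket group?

Team Gamma

P3: Team Alpha 335/525 = 63.8%, Team Gamma 25/32 = 78.1% → Team Gamma
P0: Team Alpha 1/12 = 8.3%, Team Gamma 59/364 = 16.2% → Team Gamma
Team Gamma has the higher rate in both groups.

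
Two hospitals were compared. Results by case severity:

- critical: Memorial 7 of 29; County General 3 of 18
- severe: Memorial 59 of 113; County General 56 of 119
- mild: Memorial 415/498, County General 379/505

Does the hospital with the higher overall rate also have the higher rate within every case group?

Yes

Critical: Memorial 7/29 = 24.1%, County General 3/18 = 16.7% → Memorial
Severe: Memorial 59/113 = 52.2%, County General 56/119 = 47.1% → Memorial
Mild: Memorial 415/498 = 83.3%, County General 379/505 = 75.0% → Memorial
Overall: Memorial 481/640 = 75.2%, County General 438/642 = 68.2% → Memorial
Memorial wins overall and in every case group — no reversal.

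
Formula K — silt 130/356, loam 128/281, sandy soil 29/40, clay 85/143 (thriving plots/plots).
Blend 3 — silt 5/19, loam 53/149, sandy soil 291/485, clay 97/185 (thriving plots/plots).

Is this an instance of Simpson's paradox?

Silt: Formula K 130/356 = 36.5%, Blend 3 5/19 = 26.3% → Formula K
Loam: Formula K 128/281 = 45.6%, Blend 3 53/149 = 35.6% → Formula K
Sandy soil: Formula K 29/40 = 72.5%, Blend 3 291/485 = 60.0% → Formula K
Clay: Formula K 85/143 = 59.4%, Blend 3 97/185 = 52.4% → Formula K
Overall: Formula K 372/820 = 45.4%, Blend 3 446/838 = 53.2% → Blend 3
Formula K wins each soil group but Blend 3 wins overall — the comparison reverses. Formula K's plots skew toward silt, which has a lower base rate.

Yes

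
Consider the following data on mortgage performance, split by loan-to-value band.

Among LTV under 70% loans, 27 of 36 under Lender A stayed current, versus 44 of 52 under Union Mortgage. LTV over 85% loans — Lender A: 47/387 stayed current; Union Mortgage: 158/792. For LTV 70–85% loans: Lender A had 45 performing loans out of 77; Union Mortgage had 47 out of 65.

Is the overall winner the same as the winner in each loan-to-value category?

Yes

LTV under 70%: Lender A 27/36 = 75.0%, Union Mortgage 44/52 = 84.6% → Union Mortgage
LTV over 85%: Lender A 47/387 = 12.1%, Union Mortgage 158/792 = 19.9% → Union Mortgage
LTV 70–85%: Lender A 45/77 = 58.4%, Union Mortgage 47/65 = 72.3% → Union Mortgage
Overall: Lender A 119/500 = 23.8%, Union Mortgage 249/909 = 27.4% → Union Mortgage
Union Mortgage wins overall and in every loan-to-value group — no reversal.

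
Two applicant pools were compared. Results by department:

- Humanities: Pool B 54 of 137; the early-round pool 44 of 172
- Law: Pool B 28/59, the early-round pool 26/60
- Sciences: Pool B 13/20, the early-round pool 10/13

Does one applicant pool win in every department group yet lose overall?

Humanities: Pool B 54/137 = 39.4%, the early-round pool 44/172 = 25.6% → Pool B
Law: Pool B 28/59 = 47.5%, the early-round pool 26/60 = 43.3% → Pool B
Sciences: Pool B 13/20 = 65.0%, the early-round pool 10/13 = 76.9% → the early-round pool
Overall: Pool B 95/216 = 44.0%, the early-round pool 80/245 = 32.7% → Pool B
Neither sweeps: Pool B wins 2 of 3 groups, the early-round pool wins 1. Pool B wins overall but not every group — no Simpson reversal.

No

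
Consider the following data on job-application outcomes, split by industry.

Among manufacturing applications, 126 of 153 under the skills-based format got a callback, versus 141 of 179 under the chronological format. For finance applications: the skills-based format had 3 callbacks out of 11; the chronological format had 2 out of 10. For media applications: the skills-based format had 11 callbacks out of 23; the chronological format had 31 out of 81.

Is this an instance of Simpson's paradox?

Manufacturing: the skills-based format 126/153 = 82.4%, the chronological format 141/179 = 78.8% → the skills-based format
Finance: the skills-based format 3/11 = 27.3%, the chronological format 2/10 = 20.0% → the skills-based format
Media: the skills-based format 11/23 = 47.8%, the chronological format 31/81 = 38.3% → the skills-based format
Overall: the skills-based format 140/187 = 74.9%, the chronological format 174/270 = 64.4% → the skills-based format
The skills-based format wins overall and in every industry group — no reversal.

No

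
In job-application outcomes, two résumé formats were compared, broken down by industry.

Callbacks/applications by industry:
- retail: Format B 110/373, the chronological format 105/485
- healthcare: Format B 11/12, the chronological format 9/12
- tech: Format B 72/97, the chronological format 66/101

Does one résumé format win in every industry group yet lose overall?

Retail: Format B 110/373 = 29.5%, the chronological format 105/485 = 21.6% → Format B
Healthcare: Format B 11/12 = 91.7%, the chronological format 9/12 = 75.0% → Format B
Tech: Format B 72/97 = 74.2%, the chronological format 66/101 = 65.3% → Format B
Overall: Format B 193/482 = 40.0%, the chronological format 180/598 = 30.1% → Format B
Format B wins overall and in every industry group — no reversal.

No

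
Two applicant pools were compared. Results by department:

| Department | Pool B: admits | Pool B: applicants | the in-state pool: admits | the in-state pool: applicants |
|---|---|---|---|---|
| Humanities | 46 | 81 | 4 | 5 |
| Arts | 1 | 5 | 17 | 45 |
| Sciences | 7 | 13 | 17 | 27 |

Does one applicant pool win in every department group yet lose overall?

Yes

Humanities: Pool B 46/81 = 56.8%, the in-state pool 4/5 = 80.0% → the in-state pool
Arts: Pool B 1/5 = 20.0%, the in-state pool 17/45 = 37.8% → the in-state pool
Sciences: Pool B 7/13 = 53.8%, the in-state pool 17/27 = 63.0% → the in-state pool
Overall: Pool B 54/99 = 54.5%, the in-state pool 38/77 = 49.4% → Pool B
The in-state pool wins each department group but Pool B wins overall — the comparison reverses. The in-state pool's applicants skew toward Arts, which has a lower base rate.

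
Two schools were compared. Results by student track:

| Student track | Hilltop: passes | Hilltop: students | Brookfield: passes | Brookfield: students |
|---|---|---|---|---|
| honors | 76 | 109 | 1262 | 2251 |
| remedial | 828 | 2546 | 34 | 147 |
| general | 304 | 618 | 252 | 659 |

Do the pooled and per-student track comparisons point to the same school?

No

Honors: Hilltop 76/109 = 69.7%, Brookfield 1262/2251 = 56.1% → Hilltop
Remedial: Hilltop 828/2546 = 32.5%, Brookfield 34/147 = 23.1% → Hilltop
General: Hilltop 304/618 = 49.2%, Brookfield 252/659 = 38.2% → Hilltop
Overall: Hilltop 1208/3273 = 36.9%, Brookfield 1548/3057 = 50.6% → Brookfield
Hilltop wins each student group but Brookfield wins overall — the comparison reverses. Hilltop's students skew toward remedial, which has a lower base rate.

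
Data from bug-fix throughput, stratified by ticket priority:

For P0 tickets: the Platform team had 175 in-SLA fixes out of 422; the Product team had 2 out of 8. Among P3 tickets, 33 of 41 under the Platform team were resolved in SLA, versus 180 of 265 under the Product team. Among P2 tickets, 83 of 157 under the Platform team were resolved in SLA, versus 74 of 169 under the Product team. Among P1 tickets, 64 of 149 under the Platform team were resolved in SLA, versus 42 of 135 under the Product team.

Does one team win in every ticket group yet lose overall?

P0: the Platform team 175/422 = 41.5%, the Product team 2/8 = 25.0% → the Platform team
P3: the Platform team 33/41 = 80.5%, the Product team 180/265 = 67.9% → the Platform team
P2: the Platform team 83/157 = 52.9%, the Product team 74/169 = 43.8% → the Platform team
P1: the Platform team 64/149 = 43.0%, the Product team 42/135 = 31.1% → the Platform team
Overall: the Platform team 355/769 = 46.2%, the Product team 298/577 = 51.6% → the Product team
The Platform team wins each ticket group but the Product team wins overall — the comparison reverses. The Platform team's tickets skew toward P0, which has a lower base rate.

Yes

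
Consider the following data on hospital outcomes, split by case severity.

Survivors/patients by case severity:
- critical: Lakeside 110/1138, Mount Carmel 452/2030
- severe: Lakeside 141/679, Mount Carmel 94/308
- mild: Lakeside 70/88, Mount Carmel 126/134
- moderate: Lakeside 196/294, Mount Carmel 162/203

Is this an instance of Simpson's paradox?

No

Critical: Lakeside 110/1138 = 9.7%, Mount Carmel 452/2030 = 22.3% → Mount Carmel
Severe: Lakeside 141/679 = 20.8%, Mount Carmel 94/308 = 30.5% → Mount Carmel
Mild: Lakeside 70/88 = 79.5%, Mount Carmel 126/134 = 94.0% → Mount Carmel
Moderate: Lakeside 196/294 = 66.7%, Mount Carmel 162/203 = 79.8% → Mount Carmel
Overall: Lakeside 517/2199 = 23.5%, Mount Carmel 834/2675 = 31.2% → Mount Carmel
Mount Carmel wins overall and in every case group — no reversal.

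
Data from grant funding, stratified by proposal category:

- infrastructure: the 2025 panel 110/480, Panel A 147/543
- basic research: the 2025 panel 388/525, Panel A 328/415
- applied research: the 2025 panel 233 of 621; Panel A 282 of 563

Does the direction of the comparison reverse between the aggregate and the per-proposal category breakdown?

No

Infrastructure: the 2025 panel 110/480 = 22.9%, Panel A 147/543 = 27.1% → Panel A
Basic research: the 2025 panel 388/525 = 73.9%, Panel A 328/415 = 79.0% → Panel A
Applied research: the 2025 panel 233/621 = 37.5%, Panel A 282/563 = 50.1% → Panel A
Overall: the 2025 panel 731/1626 = 45.0%, Panel A 757/1521 = 49.8% → Panel A
Panel A wins overall and in every proposal group — no reversal.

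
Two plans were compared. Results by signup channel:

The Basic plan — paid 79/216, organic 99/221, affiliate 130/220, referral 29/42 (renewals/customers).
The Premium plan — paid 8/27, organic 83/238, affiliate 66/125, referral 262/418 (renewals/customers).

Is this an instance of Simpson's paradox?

Paid: the Basic plan 79/216 = 36.6%, the Premium plan 8/27 = 29.6% → the Basic plan
Organic: the Basic plan 99/221 = 44.8%, the Premium plan 83/238 = 34.9% → the Basic plan
Affiliate: the Basic plan 130/220 = 59.1%, the Premium plan 66/125 = 52.8% → the Basic plan
Referral: the Basic plan 29/42 = 69.0%, the Premium plan 262/418 = 62.7% → the Basic plan
Overall: the Basic plan 337/699 = 48.2%, the Premium plan 419/808 = 51.9% → the Premium plan
The Basic plan wins each signup group but the Premium plan wins overall — the comparison reverses. The Basic plan's customers skew toward paid, which has a lower base rate.

Yes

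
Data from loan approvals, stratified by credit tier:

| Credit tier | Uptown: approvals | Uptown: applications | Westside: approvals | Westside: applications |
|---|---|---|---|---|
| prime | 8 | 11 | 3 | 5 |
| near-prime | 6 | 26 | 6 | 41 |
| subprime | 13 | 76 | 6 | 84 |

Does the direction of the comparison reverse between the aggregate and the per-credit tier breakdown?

Prime: Uptown 8/11 = 72.7%, Westside 3/5 = 60.0% → Uptown
Near-prime: Uptown 6/26 = 23.1%, Westside 6/41 = 14.6% → Uptown
Subprime: Uptown 13/76 = 17.1%, Westside 6/84 = 7.1% → Uptown
Overall: Uptown 27/113 = 23.9%, Westside 15/130 = 11.5% → Uptown
Uptown wins overall and in every credit group — no reversal.

No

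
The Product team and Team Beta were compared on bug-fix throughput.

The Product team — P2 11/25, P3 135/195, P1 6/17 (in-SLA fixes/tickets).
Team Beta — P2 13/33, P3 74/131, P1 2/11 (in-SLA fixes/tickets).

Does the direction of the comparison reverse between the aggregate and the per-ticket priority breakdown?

No

P2: the Product team 11/25 = 44.0%, Team Beta 13/33 = 39.4% → the Product team
P3: the Product team 135/195 = 69.2%, Team Beta 74/131 = 56.5% → the Product team
P1: the Product team 6/17 = 35.3%, Team Beta 2/11 = 18.2% → the Product team
Overall: the Product team 152/237 = 64.1%, Team Beta 89/175 = 50.9% → the Product team
The Product team wins overall and in every ticket group — no reversal.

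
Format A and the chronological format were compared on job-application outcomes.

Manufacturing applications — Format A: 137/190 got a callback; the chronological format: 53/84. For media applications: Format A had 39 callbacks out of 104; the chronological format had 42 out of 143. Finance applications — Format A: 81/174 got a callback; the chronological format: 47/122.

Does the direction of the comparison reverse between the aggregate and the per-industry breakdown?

No

Manufacturing: Format A 137/190 = 72.1%, the chronological format 53/84 = 63.1% → Format A
Media: Format A 39/104 = 37.5%, the chronological format 42/143 = 29.4% → Format A
Finance: Format A 81/174 = 46.6%, the chronological format 47/122 = 38.5% → Format A
Overall: Format A 257/468 = 54.9%, the chronological format 142/349 = 40.7% → Format A
Format A wins overall and in every industry group — no reversal.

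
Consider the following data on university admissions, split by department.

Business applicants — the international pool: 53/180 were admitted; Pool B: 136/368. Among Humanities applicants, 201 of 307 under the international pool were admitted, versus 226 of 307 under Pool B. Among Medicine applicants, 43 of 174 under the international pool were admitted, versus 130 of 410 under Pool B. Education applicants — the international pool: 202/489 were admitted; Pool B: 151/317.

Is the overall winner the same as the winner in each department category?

Yes

Business: the international pool 53/180 = 29.4%, Pool B 136/368 = 37.0% → Pool B
Humanities: the international pool 201/307 = 65.5%, Pool B 226/307 = 73.6% → Pool B
Medicine: the international pool 43/174 = 24.7%, Pool B 130/410 = 31.7% → Pool B
Education: the international pool 202/489 = 41.3%, Pool B 151/317 = 47.6% → Pool B
Overall: the international pool 499/1150 = 43.4%, Pool B 643/1402 = 45.9% → Pool B
Pool B wins overall and in every department group — no reversal.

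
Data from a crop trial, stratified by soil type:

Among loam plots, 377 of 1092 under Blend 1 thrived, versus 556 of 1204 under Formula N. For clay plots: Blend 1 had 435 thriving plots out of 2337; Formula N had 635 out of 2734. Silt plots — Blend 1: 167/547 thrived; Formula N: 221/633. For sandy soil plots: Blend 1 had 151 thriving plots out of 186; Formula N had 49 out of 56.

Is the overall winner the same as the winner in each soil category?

Loam: Blend 1 377/1092 = 34.5%, Formula N 556/1204 = 46.2% → Formula N
Clay: Blend 1 435/2337 = 18.6%, Formula N 635/2734 = 23.2% → Formula N
Silt: Blend 1 167/547 = 30.5%, Formula N 221/633 = 34.9% → Formula N
Sandy soil: Blend 1 151/186 = 81.2%, Formula N 49/56 = 87.5% → Formula N
Overall: Blend 1 1130/4162 = 27.2%, Formula N 1461/4627 = 31.6% → Formula N
Formula N wins overall and in every soil group — no reversal.

Yes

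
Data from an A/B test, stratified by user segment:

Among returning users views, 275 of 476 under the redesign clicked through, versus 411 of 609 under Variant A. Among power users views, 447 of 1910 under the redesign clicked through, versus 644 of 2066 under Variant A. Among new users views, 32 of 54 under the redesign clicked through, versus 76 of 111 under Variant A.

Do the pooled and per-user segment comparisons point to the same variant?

Returning users: the redesign 275/476 = 57.8%, Variant A 411/609 = 67.5% → Variant A
Power users: the redesign 447/1910 = 23.4%, Variant A 644/2066 = 31.2% → Variant A
New users: the redesign 32/54 = 59.3%, Variant A 76/111 = 68.5% → Variant A
Overall: the redesign 754/2440 = 30.9%, Variant A 1131/2786 = 40.6% → Variant A
Variant A wins overall and in every user group — no reversal.

Yes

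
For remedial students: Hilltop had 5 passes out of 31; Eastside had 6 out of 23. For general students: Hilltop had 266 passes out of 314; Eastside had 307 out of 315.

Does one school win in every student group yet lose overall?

No

Remedial: Hilltop 5/31 = 16.1%, Eastside 6/23 = 26.1% → Eastside
General: Hilltop 266/314 = 84.7%, Eastside 307/315 = 97.5% → Eastside
Overall: Hilltop 271/345 = 78.6%, Eastside 313/338 = 92.6% → Eastside
Eastside wins overall and in every student group — no reversal.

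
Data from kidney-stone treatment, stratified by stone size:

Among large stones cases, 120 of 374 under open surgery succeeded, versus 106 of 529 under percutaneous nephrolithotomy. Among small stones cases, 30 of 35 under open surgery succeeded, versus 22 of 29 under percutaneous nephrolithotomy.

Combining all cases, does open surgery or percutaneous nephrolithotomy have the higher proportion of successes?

open surgery

Large stones: open surgery 120/374 = 32.1%, percutaneous nephrolithotomy 106/529 = 20.0% → open surgery
Small stones: open surgery 30/35 = 85.7%, percutaneous nephrolithotomy 22/29 = 75.9% → open surgery
Overall: open surgery 150/409 = 36.7%, percutaneous nephrolithotomy 128/558 = 22.9% → open surgery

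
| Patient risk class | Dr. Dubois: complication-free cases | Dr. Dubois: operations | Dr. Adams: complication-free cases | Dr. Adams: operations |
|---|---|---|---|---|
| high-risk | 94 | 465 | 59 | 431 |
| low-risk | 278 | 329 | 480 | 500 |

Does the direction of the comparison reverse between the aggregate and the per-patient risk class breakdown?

High-risk: Dr. Dubois 94/465 = 20.2%, Dr. Adams 59/431 = 13.7% → Dr. Dubois
Low-risk: Dr. Dubois 278/329 = 84.5%, Dr. Adams 480/500 = 96.0% → Dr. Adams
Overall: Dr. Dubois 372/794 = 46.9%, Dr. Adams 539/931 = 57.9% → Dr. Adams
Neither sweeps: Dr. Dubois wins 1 of 2 groups, Dr. Adams wins 1. Dr. Adams wins overall but not every group — no Simpson reversal.

No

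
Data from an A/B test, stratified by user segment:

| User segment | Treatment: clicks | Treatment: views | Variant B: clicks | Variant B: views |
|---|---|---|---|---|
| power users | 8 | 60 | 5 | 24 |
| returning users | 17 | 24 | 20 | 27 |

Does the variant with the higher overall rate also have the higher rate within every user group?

Power users: Treatment 8/60 = 13.3%, Variant B 5/24 = 20.8% → Variant B
Returning users: Treatment 17/24 = 70.8%, Variant B 20/27 = 74.1% → Variant B
Overall: Treatment 25/84 = 29.8%, Variant B 25/51 = 49.0% → Variant B
Variant B wins overall and in every user group — no reversal.

Yes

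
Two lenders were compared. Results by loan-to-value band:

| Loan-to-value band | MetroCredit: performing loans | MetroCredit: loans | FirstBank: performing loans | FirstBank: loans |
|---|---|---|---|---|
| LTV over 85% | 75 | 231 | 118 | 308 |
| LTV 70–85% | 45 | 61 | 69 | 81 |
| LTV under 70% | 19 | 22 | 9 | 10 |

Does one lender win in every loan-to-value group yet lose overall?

LTV over 85%: MetroCredit 75/231 = 32.5%, FirstBank 118/308 = 38.3% → FirstBank
LTV 70–85%: MetroCredit 45/61 = 73.8%, FirstBank 69/81 = 85.2% → FirstBank
LTV under 70%: MetroCredit 19/22 = 86.4%, FirstBank 9/10 = 90.0% → FirstBank
Overall: MetroCredit 139/314 = 44.3%, FirstBank 196/399 = 49.1% → FirstBank
FirstBank wins overall and in every loan-to-value group — no reversal.

No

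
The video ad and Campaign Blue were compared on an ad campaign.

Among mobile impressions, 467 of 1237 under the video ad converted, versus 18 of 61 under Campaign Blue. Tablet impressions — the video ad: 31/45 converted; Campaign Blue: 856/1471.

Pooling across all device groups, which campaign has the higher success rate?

Campaign Blue

Mobile: the video ad 467/1237 = 37.8%, Campaign Blue 18/61 = 29.5% → the video ad
Tablet: the video ad 31/45 = 68.9%, Campaign Blue 856/1471 = 58.2% → the video ad
Overall: the video ad 498/1282 = 38.8%, Campaign Blue 874/1532 = 57.0% → Campaign Blue
(The video ad wins every device group but Campaign Blue wins overall — the video ad's impressions skew toward the low-rate mobile group.)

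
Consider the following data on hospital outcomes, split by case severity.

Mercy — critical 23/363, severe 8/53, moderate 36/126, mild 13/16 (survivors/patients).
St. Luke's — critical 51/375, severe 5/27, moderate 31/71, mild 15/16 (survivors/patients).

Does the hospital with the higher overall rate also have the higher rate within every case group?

Critical: Mercy 23/363 = 6.3%, St. Luke's 51/375 = 13.6% → St. Luke's
Severe: Mercy 8/53 = 15.1%, St. Luke's 5/27 = 18.5% → St. Luke's
Moderate: Mercy 36/126 = 28.6%, St. Luke's 31/71 = 43.7% → St. Luke's
Mild: Mercy 13/16 = 81.2%, St. Luke's 15/16 = 93.8% → St. Luke's
Overall: Mercy 80/558 = 14.3%, St. Luke's 102/489 = 20.9% → St. Luke's
St. Luke's wins overall and in every case group — no reversal.

Yes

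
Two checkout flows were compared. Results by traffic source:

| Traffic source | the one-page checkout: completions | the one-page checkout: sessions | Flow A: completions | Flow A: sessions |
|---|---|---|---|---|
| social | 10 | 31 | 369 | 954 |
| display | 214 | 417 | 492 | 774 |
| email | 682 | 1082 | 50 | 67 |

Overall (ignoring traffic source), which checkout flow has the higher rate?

the one-page checkout

Social: the one-page checkout 10/31 = 32.3%, Flow A 369/954 = 38.7% → Flow A
Display: the one-page checkout 214/417 = 51.3%, Flow A 492/774 = 63.6% → Flow A
Email: the one-page checkout 682/1082 = 63.0%, Flow A 50/67 = 74.6% → Flow A
Overall: the one-page checkout 906/1530 = 59.2%, Flow A 911/1795 = 50.8% → the one-page checkout
(Flow A wins every traffic group but the one-page checkout wins overall — Flow A's sessions skew toward the low-rate social group.)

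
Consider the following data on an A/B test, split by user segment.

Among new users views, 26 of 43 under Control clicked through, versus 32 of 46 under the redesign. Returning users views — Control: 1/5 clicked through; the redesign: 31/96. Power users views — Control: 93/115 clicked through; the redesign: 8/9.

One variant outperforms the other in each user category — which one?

New users: Control 26/43 = 60.5%, the redesign 32/46 = 69.6% → the redesign
Returning users: Control 1/5 = 20.0%, the redesign 31/96 = 32.3% → the redesign
Power users: Control 93/115 = 80.9%, the redesign 8/9 = 88.9% → the redesign
The redesign has the higher rate in all 3 groups.

the redesign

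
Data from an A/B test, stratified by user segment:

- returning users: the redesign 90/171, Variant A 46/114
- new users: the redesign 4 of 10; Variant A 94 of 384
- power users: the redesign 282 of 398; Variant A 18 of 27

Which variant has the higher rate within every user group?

Returning users: the redesign 90/171 = 52.6%, Variant A 46/114 = 40.4% → the redesign
New users: the redesign 4/10 = 40.0%, Variant A 94/384 = 24.5% → the redesign
Power users: the redesign 282/398 = 70.9%, Variant A 18/27 = 66.7% → the redesign
The redesign has the higher rate in all 3 groups.

the redesign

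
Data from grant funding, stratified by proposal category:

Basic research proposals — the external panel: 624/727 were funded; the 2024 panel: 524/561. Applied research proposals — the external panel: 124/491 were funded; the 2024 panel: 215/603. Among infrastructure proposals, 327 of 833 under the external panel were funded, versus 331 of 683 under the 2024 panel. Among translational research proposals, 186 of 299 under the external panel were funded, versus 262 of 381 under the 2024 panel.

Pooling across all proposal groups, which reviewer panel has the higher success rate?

the 2024 panel

Basic research: the external panel 624/727 = 85.8%, the 2024 panel 524/561 = 93.4% → the 2024 panel
Applied research: the external panel 124/491 = 25.3%, the 2024 panel 215/603 = 35.7% → the 2024 panel
Infrastructure: the external panel 327/833 = 39.3%, the 2024 panel 331/683 = 48.5% → the 2024 panel
Translational research: the external panel 186/299 = 62.2%, the 2024 panel 262/381 = 68.8% → the 2024 panel
Overall: the external panel 1261/2350 = 53.7%, the 2024 panel 1332/2228 = 59.8% → the 2024 panel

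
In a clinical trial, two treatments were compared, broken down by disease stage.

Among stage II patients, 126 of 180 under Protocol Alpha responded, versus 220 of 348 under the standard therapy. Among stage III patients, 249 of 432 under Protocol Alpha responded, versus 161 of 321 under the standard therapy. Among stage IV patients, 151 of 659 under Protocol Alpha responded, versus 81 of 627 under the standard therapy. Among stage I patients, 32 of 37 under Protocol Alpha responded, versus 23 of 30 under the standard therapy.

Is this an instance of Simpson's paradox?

No

Stage II: Protocol Alpha 126/180 = 70.0%, the standard therapy 220/348 = 63.2% → Protocol Alpha
Stage III: Protocol Alpha 249/432 = 57.6%, the standard therapy 161/321 = 50.2% → Protocol Alpha
Stage IV: Protocol Alpha 151/659 = 22.9%, the standard therapy 81/627 = 12.9% → Protocol Alpha
Stage I: Protocol Alpha 32/37 = 86.5%, the standard therapy 23/30 = 76.7% → Protocol Alpha
Overall: Protocol Alpha 558/1308 = 42.7%, the standard therapy 485/1326 = 36.6% → Protocol Alpha
Protocol Alpha wins overall and in every disease group — no reversal.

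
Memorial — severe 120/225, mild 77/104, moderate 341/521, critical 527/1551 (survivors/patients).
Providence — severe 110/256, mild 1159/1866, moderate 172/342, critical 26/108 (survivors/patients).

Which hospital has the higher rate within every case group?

Memorial

Severe: Memorial 120/225 = 53.3%, Providence 110/256 = 43.0% → Memorial
Mild: Memorial 77/104 = 74.0%, Providence 1159/1866 = 62.1% → Memorial
Moderate: Memorial 341/521 = 65.5%, Providence 172/342 = 50.3% → Memorial
Critical: Memorial 527/1551 = 34.0%, Providence 26/108 = 24.1% → Memorial
Memorial has the higher rate in all 4 groups.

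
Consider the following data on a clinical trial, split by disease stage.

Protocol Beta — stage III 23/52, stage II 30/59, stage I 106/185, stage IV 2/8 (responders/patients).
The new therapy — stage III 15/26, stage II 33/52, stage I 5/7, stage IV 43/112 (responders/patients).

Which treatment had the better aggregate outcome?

Protocol Beta

Stage III: Protocol Beta 23/52 = 44.2%, the new therapy 15/26 = 57.7% → the new therapy
Stage II: Protocol Beta 30/59 = 50.8%, the new therapy 33/52 = 63.5% → the new therapy
Stage I: Protocol Beta 106/185 = 57.3%, the new therapy 5/7 = 71.4% → the new therapy
Stage IV: Protocol Beta 2/8 = 25.0%, the new therapy 43/112 = 38.4% → the new therapy
Overall: Protocol Beta 161/304 = 53.0%, the new therapy 96/197 = 48.7% → Protocol Beta
(The new therapy wins every disease group but Protocol Beta wins overall — the new therapy's patients skew toward the low-rate stage IV group.)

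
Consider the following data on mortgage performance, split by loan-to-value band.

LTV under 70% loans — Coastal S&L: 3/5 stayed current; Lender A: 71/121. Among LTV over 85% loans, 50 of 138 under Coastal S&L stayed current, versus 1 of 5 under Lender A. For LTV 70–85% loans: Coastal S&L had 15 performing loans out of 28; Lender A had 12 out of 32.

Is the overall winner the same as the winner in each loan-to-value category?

LTV under 70%: Coastal S&L 3/5 = 60.0%, Lender A 71/121 = 58.7% → Coastal S&L
LTV over 85%: Coastal S&L 50/138 = 36.2%, Lender A 1/5 = 20.0% → Coastal S&L
LTV 70–85%: Coastal S&L 15/28 = 53.6%, Lender A 12/32 = 37.5% → Coastal S&L
Overall: Coastal S&L 68/171 = 39.8%, Lender A 84/158 = 53.2% → Lender A
Coastal S&L wins each loan-to-value group but Lender A wins overall — the comparison reverses. Coastal S&L's loans skew toward LTV over 85%, which has a lower base rate.

No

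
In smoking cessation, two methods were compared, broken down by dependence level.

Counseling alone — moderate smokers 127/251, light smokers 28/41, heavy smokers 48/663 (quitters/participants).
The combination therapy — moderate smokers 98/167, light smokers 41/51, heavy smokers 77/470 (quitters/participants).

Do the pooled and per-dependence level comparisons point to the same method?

Yes

Moderate smokers: counseling alone 127/251 = 50.6%, the combination therapy 98/167 = 58.7% → the combination therapy
Light smokers: counseling alone 28/41 = 68.3%, the combination therapy 41/51 = 80.4% → the combination therapy
Heavy smokers: counseling alone 48/663 = 7.2%, the combination therapy 77/470 = 16.4% → the combination therapy
Overall: counseling alone 203/955 = 21.3%, the combination therapy 216/688 = 31.4% → the combination therapy
The combination therapy wins overall and in every dependence group — no reversal.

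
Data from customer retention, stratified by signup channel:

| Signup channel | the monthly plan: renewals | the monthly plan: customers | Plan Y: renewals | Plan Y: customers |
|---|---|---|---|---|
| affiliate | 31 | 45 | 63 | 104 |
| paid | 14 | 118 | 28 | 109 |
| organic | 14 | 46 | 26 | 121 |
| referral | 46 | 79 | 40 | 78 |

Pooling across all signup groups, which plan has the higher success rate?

Plan Y

Affiliate: the monthly plan 31/45 = 68.9%, Plan Y 63/104 = 60.6% → the monthly plan
Paid: the monthly plan 14/118 = 11.9%, Plan Y 28/109 = 25.7% → Plan Y
Organic: the monthly plan 14/46 = 30.4%, Plan Y 26/121 = 21.5% → the monthly plan
Referral: the monthly plan 46/79 = 58.2%, Plan Y 40/78 = 51.3% → the monthly plan
Overall: the monthly plan 105/288 = 36.5%, Plan Y 157/412 = 38.1% → Plan Y
(Neither sweeps every signup group, but Plan Y has the higher pooled rate.)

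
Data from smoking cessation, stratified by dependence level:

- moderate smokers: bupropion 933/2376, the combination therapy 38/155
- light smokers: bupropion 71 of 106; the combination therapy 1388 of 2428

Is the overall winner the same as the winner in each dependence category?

Moderate smokers: bupropion 933/2376 = 39.3%, the combination therapy 38/155 = 24.5% → bupropion
Light smokers: bupropion 71/106 = 67.0%, the combination therapy 1388/2428 = 57.2% → bupropion
Overall: bupropion 1004/2482 = 40.5%, the combination therapy 1426/2583 = 55.2% → the combination therapy
Bupropion wins each dependence group but the combination therapy wins overall — the comparison reverses. Bupropion's participants skew toward moderate smokers, which has a lower base rate.

No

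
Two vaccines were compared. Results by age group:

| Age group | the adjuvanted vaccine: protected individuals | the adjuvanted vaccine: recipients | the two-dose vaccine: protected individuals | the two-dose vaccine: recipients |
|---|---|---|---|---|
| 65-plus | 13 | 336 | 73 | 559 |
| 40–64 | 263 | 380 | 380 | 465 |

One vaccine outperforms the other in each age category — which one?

the two-dose vaccine

65-plus: the adjuvanted vaccine 13/336 = 3.9%, the two-dose vaccine 73/559 = 13.1% → the two-dose vaccine
40–64: the adjuvanted vaccine 263/380 = 69.2%, the two-dose vaccine 380/465 = 81.7% → the two-dose vaccine
The two-dose vaccine has the higher rate in both groups.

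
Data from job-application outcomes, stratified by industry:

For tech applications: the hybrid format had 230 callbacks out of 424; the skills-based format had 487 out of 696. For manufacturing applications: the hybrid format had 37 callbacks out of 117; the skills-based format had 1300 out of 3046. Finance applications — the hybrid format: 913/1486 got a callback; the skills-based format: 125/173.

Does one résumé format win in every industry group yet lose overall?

Yes

Tech: the hybrid format 230/424 = 54.2%, the skills-based format 487/696 = 70.0% → the skills-based format
Manufacturing: the hybrid format 37/117 = 31.6%, the skills-based format 1300/3046 = 42.7% → the skills-based format
Finance: the hybrid format 913/1486 = 61.4%, the skills-based format 125/173 = 72.3% → the skills-based format
Overall: the hybrid format 1180/2027 = 58.2%, the skills-based format 1912/3915 = 48.8% → the hybrid format
The skills-based format wins each industry group but the hybrid format wins overall — the comparison reverses. The skills-based format's applications skew toward manufacturing, which has a lower base rate.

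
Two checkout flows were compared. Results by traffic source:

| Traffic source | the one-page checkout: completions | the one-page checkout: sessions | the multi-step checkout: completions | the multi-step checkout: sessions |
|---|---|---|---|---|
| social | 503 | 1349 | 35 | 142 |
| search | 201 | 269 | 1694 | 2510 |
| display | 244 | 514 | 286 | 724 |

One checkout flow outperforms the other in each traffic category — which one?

the one-page checkout

Social: the one-page checkout 503/1349 = 37.3%, the multi-step checkout 35/142 = 24.6% → the one-page checkout
Search: the one-page checkout 201/269 = 74.7%, the multi-step checkout 1694/2510 = 67.5% → the one-page checkout
Display: the one-page checkout 244/514 = 47.5%, the multi-step checkout 286/724 = 39.5% → the one-page checkout
The one-page checkout has the higher rate in all 3 groups.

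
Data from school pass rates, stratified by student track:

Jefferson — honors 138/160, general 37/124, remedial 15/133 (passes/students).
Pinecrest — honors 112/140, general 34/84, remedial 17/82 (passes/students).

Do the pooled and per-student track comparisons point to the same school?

No

Honors: Jefferson 138/160 = 86.2%, Pinecrest 112/140 = 80.0% → Jefferson
General: Jefferson 37/124 = 29.8%, Pinecrest 34/84 = 40.5% → Pinecrest
Remedial: Jefferson 15/133 = 11.3%, Pinecrest 17/82 = 20.7% → Pinecrest
Overall: Jefferson 190/417 = 45.6%, Pinecrest 163/306 = 53.3% → Pinecrest
Neither sweeps: Jefferson wins 1 of 3 groups, Pinecrest wins 2. Pinecrest wins overall but not every group — no Simpson reversal.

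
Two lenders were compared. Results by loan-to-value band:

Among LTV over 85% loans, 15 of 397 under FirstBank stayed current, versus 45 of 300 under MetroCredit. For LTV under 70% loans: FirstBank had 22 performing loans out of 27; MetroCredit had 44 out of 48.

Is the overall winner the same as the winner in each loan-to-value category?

Yes

LTV over 85%: FirstBank 15/397 = 3.8%, MetroCredit 45/300 = 15.0% → MetroCredit
LTV under 70%: FirstBank 22/27 = 81.5%, MetroCredit 44/48 = 91.7% → MetroCredit
Overall: FirstBank 37/424 = 8.7%, MetroCredit 89/348 = 25.6% → MetroCredit
MetroCredit wins overall and in every loan-to-value group — no reversal.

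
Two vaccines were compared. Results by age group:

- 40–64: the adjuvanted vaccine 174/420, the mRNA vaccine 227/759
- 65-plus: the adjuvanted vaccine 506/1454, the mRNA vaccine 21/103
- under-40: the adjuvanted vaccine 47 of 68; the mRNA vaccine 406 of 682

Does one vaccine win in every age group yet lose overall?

Yes

40–64: the adjuvanted vaccine 174/420 = 41.4%, the mRNA vaccine 227/759 = 29.9% → the adjuvanted vaccine
65-plus: the adjuvanted vaccine 506/1454 = 34.8%, the mRNA vaccine 21/103 = 20.4% → the adjuvanted vaccine
Under-40: the adjuvanted vaccine 47/68 = 69.1%, the mRNA vaccine 406/682 = 59.5% → the adjuvanted vaccine
Overall: the adjuvanted vaccine 727/1942 = 37.4%, the mRNA vaccine 654/1544 = 42.4% → the mRNA vaccine
The adjuvanted vaccine wins each age group but the mRNA vaccine wins overall — the comparison reverses. The adjuvanted vaccine's recipients skew toward 65-plus, which has a lower base rate.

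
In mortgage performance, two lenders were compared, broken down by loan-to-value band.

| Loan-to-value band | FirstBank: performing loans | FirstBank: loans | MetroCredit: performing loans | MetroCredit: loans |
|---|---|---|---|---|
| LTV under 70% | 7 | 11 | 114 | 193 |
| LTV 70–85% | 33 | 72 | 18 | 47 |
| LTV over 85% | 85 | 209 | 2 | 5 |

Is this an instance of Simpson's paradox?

Yes

LTV under 70%: FirstBank 7/11 = 63.6%, MetroCredit 114/193 = 59.1% → FirstBank
LTV 70–85%: FirstBank 33/72 = 45.8%, MetroCredit 18/47 = 38.3% → FirstBank
LTV over 85%: FirstBank 85/209 = 40.7%, MetroCredit 2/5 = 40.0% → FirstBank
Overall: FirstBank 125/292 = 42.8%, MetroCredit 134/245 = 54.7% → MetroCredit
FirstBank wins each loan-to-value group but MetroCredit wins overall — the comparison reverses. FirstBank's loans skew toward LTV over 85%, which has a lower base rate.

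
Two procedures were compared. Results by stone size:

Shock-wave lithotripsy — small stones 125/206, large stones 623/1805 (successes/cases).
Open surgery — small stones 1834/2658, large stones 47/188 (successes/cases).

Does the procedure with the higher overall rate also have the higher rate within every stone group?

Small stones: shock-wave lithotripsy 125/206 = 60.7%, open surgery 1834/2658 = 69.0% → open surgery
Large stones: shock-wave lithotripsy 623/1805 = 34.5%, open surgery 47/188 = 25.0% → shock-wave lithotripsy
Overall: shock-wave lithotripsy 748/2011 = 37.2%, open surgery 1881/2846 = 66.1% → open surgery
Neither sweeps: shock-wave lithotripsy wins 1 of 2 groups, open surgery wins 1. Open surgery wins overall but not every group — no Simpson reversal.

No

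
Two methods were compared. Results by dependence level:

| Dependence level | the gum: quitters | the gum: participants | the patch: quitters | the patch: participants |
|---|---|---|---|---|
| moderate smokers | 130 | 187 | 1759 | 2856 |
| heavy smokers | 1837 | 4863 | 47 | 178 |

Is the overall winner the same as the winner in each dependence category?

No

Moderate smokers: the gum 130/187 = 69.5%, the patch 1759/2856 = 61.6% → the gum
Heavy smokers: the gum 1837/4863 = 37.8%, the patch 47/178 = 26.4% → the gum
Overall: the gum 1967/5050 = 39.0%, the patch 1806/3034 = 59.5% → the patch
The gum wins each dependence group but the patch wins overall — the comparison reverses. The gum's participants skew toward heavy smokers, which has a lower base rate.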